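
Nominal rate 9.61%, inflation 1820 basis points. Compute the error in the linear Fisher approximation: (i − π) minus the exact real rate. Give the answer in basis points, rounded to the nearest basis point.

-132 basis points

Approximate: r ≈ 9.610% − 18.200% = -8.5900%
Exact: (1 + 0.0961)/(1 + 0.1820) − 1 = -7.2673%
Error = -8.5900% − (-7.2673%) = -1.3227% → -132 basis points.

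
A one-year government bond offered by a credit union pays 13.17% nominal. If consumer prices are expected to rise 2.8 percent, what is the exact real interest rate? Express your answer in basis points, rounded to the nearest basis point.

1 + r = 1.13170 / 1.02800 = 1.100875
r = 1.100875 − 1 = 10.0875%, i.e. 1009 basis points.

1009 basis points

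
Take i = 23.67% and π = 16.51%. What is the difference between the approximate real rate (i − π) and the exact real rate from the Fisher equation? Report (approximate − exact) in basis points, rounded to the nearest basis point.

Approximate: r ≈ 23.670% − 16.510% = 7.1600%
Exact: (1 + 0.2367)/(1 + 0.1651) − 1 = 6.1454%
Error = 7.1600% − 6.1454% = 1.0146% → 101 basis points.

101 basis points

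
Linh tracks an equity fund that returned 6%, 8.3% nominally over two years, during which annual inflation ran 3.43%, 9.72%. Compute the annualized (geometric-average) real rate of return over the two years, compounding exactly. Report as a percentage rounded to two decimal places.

Compound the nominal returns: 1.0600 × 1.0830 = 1.14798000.
Compound inflation: 1.0343 × 1.0972 = 1.13483396.
Deflate: 1.14798000 / 1.13483396 = 1.01158411.
Annualized real rate = 1.01158411^(1/2) − 1 = 0.5775% → 0.58%.

0.58%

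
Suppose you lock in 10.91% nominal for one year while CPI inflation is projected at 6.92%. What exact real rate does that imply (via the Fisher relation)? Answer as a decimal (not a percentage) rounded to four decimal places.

0.0373

By the Fisher relation, 1 + r = (1 + i)/(1 + π).
1 + r = 1.10910 / 1.06920 = 1.037318
r = 1.037318 − 1 = 3.7318%, i.e. 0.0373.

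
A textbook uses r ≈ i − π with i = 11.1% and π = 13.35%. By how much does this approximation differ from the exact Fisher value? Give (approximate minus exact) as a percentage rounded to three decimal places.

-0.265%

Approximate: r ≈ 11.100% − 13.350% = -2.2500%
Exact: (1 + 0.1110)/(1 + 0.1335) − 1 = -1.9850%
Error = -2.2500% − (-1.9850%) = -0.2650% → -0.265%.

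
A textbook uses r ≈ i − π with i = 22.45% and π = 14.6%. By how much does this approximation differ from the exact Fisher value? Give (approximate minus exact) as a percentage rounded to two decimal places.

1.00%

Approximate: r ≈ 22.450% − 14.600% = 7.8500%
Exact: (1 + 0.2245)/(1 + 0.1460) − 1 = 6.8499%
Error = 7.8500% − 6.8499% = 1.0001% → 1.00%.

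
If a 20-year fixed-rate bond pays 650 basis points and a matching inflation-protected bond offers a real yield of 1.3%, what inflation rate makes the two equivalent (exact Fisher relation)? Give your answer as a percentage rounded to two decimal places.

(1 + π) = (1 + i)/(1 + r) = 1.06500 / 1.01300 = 1.051333
Break-even inflation = 1.051333 − 1 → 5.13%.

5.13%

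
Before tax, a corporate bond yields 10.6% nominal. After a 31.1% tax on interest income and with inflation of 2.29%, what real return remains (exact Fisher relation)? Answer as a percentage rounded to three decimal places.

After-tax nominal return = 10.6% × (1 − 0.311) = 7.3034%.
1 + r = 1.073034 / 1.02290 = 1.049012
After-tax real rate = 1.049012 − 1 → 4.901%.

4.901%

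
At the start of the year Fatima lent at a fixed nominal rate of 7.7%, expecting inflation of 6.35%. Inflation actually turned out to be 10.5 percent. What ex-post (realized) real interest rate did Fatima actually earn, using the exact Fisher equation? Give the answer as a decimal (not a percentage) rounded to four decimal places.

Ex-post: (1 + 0.0770)/(1 + 0.1050) − 1 = -2.5339%
So the realized real rate is -0.0253.

-0.0253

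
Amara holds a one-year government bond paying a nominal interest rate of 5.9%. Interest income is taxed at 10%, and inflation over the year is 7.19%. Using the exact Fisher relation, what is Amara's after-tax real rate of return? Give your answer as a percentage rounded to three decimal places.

After-tax nominal return = 5.9% × (1 − 0.1) = 5.3100%.
1 + r = 1.05310 / 1.07190 = 0.982461
After-tax real rate = 0.982461 − 1 → -1.754%.

-1.754%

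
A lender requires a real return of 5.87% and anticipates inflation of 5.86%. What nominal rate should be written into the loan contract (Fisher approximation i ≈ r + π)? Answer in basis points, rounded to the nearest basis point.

i ≈ r + π = 5.87% + 5.86% = 1173 basis points.

1173 basis points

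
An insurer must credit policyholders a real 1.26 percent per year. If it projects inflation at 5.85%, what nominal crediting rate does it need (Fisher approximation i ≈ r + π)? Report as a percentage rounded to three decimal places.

7.110%

i ≈ r + π = 1.26% + 5.85% = 7.110%.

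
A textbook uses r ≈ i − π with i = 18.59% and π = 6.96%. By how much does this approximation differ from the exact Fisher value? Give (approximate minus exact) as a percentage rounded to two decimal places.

Approximate: r ≈ 18.590% − 6.960% = 11.6300%
Exact: (1 + 0.1859)/(1 + 0.0696) − 1 = 10.8732%
Error = 11.6300% − 10.8732% = 0.7568% → 0.76%.

0.76%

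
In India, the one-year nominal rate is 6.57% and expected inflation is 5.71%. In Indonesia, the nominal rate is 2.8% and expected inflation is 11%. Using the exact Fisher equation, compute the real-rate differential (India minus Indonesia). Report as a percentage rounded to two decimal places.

India: (1 + 0.0657)/(1 + 0.0571) − 1 = 0.8135%
Indonesia: (1 + 0.0280)/(1 + 0.1100) − 1 = -7.3874%
Differential = 0.8135% − (-7.3874%) = 8.2009% → 8.20%.

8.20%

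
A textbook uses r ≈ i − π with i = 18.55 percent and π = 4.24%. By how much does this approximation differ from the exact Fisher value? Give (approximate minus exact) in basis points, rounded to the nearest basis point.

Approximate: r ≈ 18.550% − 4.240% = 14.3100%
Exact: (1 + 0.1855)/(1 + 0.0424) − 1 = 13.7279%
Error = 14.3100% − 13.7279% = 0.5821% → 58 basis points.

58 basis points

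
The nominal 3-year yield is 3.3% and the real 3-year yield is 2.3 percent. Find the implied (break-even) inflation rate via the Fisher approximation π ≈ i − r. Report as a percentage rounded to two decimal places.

1.00%

π ≈ i − r = 3.3% − 2.3% → 1.00%.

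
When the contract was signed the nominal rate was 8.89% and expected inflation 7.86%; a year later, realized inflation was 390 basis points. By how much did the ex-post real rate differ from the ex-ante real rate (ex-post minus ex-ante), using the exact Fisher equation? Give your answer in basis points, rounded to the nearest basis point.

385 basis points

Ex-ante: (1 + 0.0889)/(1 + 0.0786) − 1 = 0.9549%
Ex-post: (1 + 0.0889)/(1 + 0.0390) − 1 = 4.8027%
Difference (ex-post − ex-ante) = 3.8478% → 385 basis points.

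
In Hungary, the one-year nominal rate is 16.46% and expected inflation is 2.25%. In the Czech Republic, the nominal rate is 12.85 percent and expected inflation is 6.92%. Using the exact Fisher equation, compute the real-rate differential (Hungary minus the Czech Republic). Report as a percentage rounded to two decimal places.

Hungary: (1 + 0.1646)/(1 + 0.0225) − 1 = 13.8973%
The Czech Republic: (1 + 0.1285)/(1 + 0.0692) − 1 = 5.5462%
Differential = 13.8973% − 5.5462% = 8.3511% → 8.35%.

8.35%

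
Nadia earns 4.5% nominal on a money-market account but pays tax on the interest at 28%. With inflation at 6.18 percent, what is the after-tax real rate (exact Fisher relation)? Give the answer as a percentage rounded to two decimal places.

After-tax nominal return = 4.5% × (1 − 0.28) = 3.2400%.
1 + r = 1.03240 / 1.06180 = 0.972311
After-tax real rate = 0.972311 − 1 → -2.77%.

-2.77%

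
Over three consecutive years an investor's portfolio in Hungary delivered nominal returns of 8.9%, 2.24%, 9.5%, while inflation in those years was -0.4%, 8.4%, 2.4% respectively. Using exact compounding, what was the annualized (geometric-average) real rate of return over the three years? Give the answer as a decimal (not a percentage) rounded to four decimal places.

Nominal growth factor = 1.0890 × 1.0224 × 1.0950 = 1.21916599
Price-level growth factor = 0.9960 × 1.0840 × 1.0240 = 1.10557594
Real growth factor = 1.21916599 / 1.10557594 = 1.10274288
Annualized real rate = 1.10274288^(1/3) − 1 = 3.3137% → 0.0331.

0.0331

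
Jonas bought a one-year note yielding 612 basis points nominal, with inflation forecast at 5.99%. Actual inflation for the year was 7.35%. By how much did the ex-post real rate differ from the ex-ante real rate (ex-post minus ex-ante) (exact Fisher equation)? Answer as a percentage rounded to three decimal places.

-1.268%

Ex-ante: (1 + 0.0612)/(1 + 0.0599) − 1 = 0.1227%
Ex-post: (1 + 0.0612)/(1 + 0.0735) − 1 = -1.1458%
Difference (ex-post − ex-ante) = -1.2684% → -1.268%.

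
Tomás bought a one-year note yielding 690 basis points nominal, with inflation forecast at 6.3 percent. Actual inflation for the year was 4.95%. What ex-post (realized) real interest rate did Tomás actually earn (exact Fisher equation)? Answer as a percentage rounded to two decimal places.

Ex-post: (1 + 0.0690)/(1 + 0.0495) − 1 = 1.8580%
So the realized real rate is 1.86%.

1.86%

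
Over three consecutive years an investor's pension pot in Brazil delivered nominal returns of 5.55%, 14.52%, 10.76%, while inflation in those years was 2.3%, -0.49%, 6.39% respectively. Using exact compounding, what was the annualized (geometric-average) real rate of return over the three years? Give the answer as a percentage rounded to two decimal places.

Nominal growth factor = 1.0555 × 1.1452 × 1.1076 = 1.33882103
Price-level growth factor = 1.0230 × 0.9951 × 1.0639 = 1.08303669
Real growth factor = 1.33882103 / 1.08303669 = 1.23617329
Annualized real rate = 1.23617329^(1/3) − 1 = 7.3231% → 7.32%.

7.32%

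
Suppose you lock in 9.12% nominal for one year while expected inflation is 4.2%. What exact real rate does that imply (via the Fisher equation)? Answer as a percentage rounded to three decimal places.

By the Fisher equation, 1 + r = (1 + i)/(1 + π).
1 + r = 1.09120 / 1.04200 = 1.047217
r = 1.047217 − 1 = 4.7217%, i.e. 4.722%.

4.722%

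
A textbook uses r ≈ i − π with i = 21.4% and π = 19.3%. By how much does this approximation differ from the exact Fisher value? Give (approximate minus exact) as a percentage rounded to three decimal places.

0.340%

Approximate: r ≈ 21.400% − 19.300% = 2.1000%
Exact: (1 + 0.2140)/(1 + 0.1930) − 1 = 1.7603%
Error = 2.1000% − 1.7603% = 0.3397% → 0.340%.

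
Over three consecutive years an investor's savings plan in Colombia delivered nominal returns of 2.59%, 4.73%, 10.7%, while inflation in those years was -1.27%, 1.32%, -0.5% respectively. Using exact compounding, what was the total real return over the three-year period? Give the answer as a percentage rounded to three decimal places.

19.497%

Nominal growth factor = 1.0259 × 1.0473 × 1.1070 = 1.189389
Price-level growth factor = 0.9873 × 1.0132 × 0.9950 = 0.995331
Real growth factor = 1.189389 / 0.995331 = 1.194968
Total real return = 1.194968 − 1 → 19.497%.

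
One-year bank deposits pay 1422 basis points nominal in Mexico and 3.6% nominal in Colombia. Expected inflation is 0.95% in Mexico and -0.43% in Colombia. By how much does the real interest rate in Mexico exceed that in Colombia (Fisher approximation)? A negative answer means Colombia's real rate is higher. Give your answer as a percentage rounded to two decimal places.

9.24%

Mexico: 14.22% − 0.95% = 13.270%
Colombia: 3.6% − (-0.43%) = 4.030%
Differential = 9.240% → 9.24%.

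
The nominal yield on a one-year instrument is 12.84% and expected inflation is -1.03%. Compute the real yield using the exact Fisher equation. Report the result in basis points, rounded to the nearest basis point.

1401 basis points

By the Fisher equation, 1 + r = (1 + i)/(1 + π).
1 + r = 1.12840 / 0.98970 = 1.140143
r = 1.140143 − 1 = 14.0143%, i.e. 1401 basis points.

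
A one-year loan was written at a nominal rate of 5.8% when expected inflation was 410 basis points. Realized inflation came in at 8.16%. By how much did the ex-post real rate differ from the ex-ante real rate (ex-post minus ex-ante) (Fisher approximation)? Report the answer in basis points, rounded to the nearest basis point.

-406 basis points

Ex-ante: 5.8% − 4.1% = 1.700%
Ex-post: 5.8% − 8.16% = -2.360%
Difference (ex-post − ex-ante) = -4.0600% → -406 basis points.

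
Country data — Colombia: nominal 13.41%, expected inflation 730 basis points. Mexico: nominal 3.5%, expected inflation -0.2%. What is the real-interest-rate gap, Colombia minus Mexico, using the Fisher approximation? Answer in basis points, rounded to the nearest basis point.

241 basis points

Colombia: 13.41% − 7.3% = 6.110%
Mexico: 3.5% − (-0.2%) = 3.700%
Differential = 2.410% → 241 basis points.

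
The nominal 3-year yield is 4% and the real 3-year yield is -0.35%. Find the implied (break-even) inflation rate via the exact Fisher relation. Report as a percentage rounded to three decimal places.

4.365%

(1 + π) = (1 + i)/(1 + r) = 1.04000 / 0.99650 = 1.043653
Break-even inflation = 1.043653 − 1 → 4.365%.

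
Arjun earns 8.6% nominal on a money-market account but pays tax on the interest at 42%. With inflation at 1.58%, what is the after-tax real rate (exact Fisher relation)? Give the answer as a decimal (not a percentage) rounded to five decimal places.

0.03355

After-tax nominal return = 8.6% × (1 − 0.42) = 4.9880%.
1 + r = 1.04988 / 1.01580 = 1.033550
After-tax real rate = 1.033550 − 1 → 0.03355.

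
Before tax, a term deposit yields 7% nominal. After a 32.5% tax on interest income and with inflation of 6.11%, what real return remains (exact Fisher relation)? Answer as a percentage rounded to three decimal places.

-1.305%

After-tax nominal return = 7% × (1 − 0.325) = 4.7250%.
1 + r = 1.04725 / 1.06110 = 0.986948
After-tax real rate = 0.986948 − 1 → -1.305%.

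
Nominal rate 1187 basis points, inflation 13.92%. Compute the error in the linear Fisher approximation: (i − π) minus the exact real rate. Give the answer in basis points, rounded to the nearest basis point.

-25 basis points

Approximate: r ≈ 11.870% − 13.920% = -2.0500%
Exact: (1 + 0.1187)/(1 + 0.1392) − 1 = -1.7995%
Error = -2.0500% − (-1.7995%) = -0.2505% → -25 basis points.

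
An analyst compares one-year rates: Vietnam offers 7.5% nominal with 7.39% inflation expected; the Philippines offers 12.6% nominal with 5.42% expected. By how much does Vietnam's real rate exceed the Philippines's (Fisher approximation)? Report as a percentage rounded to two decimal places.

Vietnam: 7.5% − 7.39% = 0.110%
The Philippines: 12.6% − 5.42% = 7.180%
Differential = -7.070% → -7.07%.

-7.07%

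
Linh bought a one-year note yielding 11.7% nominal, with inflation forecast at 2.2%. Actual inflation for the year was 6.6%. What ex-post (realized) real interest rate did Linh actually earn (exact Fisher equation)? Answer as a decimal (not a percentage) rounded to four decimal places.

Ex-post: (1 + 0.1170)/(1 + 0.0660) − 1 = 4.7842%
So the realized real rate is 0.0478.

0.0478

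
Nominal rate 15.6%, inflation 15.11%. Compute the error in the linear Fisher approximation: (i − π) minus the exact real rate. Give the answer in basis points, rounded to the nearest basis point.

6 basis points

Approximate: r ≈ 15.600% − 15.110% = 0.4900%
Exact: (1 + 0.1560)/(1 + 0.1511) − 1 = 0.4257%
Error = 0.4900% − 0.4257% = 0.0643% → 6 basis points.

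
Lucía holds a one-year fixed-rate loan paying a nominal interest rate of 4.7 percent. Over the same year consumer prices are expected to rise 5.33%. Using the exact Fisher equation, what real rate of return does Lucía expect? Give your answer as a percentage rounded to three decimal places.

By the Fisher equation, 1 + r = (1 + i)/(1 + π).
1 + r = 1.04700 / 1.05330 = 0.994019
r = 0.994019 − 1 = -0.5981%, i.e. -0.598%.

-0.598%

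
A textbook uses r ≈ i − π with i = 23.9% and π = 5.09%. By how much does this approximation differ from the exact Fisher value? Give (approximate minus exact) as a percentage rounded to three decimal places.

0.911%

Approximate: r ≈ 23.900% − 5.090% = 18.8100%
Exact: (1 + 0.2390)/(1 + 0.0509) − 1 = 17.8989%
Error = 18.8100% − 17.8989% = 0.9111% → 0.911%.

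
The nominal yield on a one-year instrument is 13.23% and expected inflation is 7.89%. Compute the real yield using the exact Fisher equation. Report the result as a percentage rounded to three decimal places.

4.949%

By the Fisher relation, 1 + r = (1 + i)/(1 + π).
1 + r = 1.13230 / 1.07890 = 1.0494949
r = 1.0494949 − 1 = 4.94949%, i.e. 4.949%.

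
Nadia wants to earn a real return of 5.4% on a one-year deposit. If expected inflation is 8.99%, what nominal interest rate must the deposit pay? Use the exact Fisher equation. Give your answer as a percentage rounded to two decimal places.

(1 + i) = (1 + r)(1 + π) = 1.05400 × 1.08990 = 1.1487546
i = 1.1487546 − 1, so the required nominal rate is 14.88%.

14.88%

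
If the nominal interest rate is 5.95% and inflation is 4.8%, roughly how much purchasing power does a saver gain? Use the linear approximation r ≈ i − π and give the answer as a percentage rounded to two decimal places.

1.15%

r ≈ i − π = 5.95% − 4.8% = 1.15%.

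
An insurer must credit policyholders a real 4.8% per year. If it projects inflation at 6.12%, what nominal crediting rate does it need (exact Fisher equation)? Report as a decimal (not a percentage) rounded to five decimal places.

(1 + i) = (1 + r)(1 + π) = 1.04800 × 1.06120 = 1.1121376
i = 1.1121376 − 1, so the required nominal rate is 0.11214.

0.11214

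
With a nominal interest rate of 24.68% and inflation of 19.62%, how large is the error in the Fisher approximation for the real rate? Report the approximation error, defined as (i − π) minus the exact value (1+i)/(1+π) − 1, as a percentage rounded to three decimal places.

0.830%

Approximate: r ≈ 24.680% − 19.620% = 5.0600%
Exact: (1 + 0.2468)/(1 + 0.1962) − 1 = 4.2301%
Error = 5.0600% − 4.2301% = 0.8299% → 0.830%.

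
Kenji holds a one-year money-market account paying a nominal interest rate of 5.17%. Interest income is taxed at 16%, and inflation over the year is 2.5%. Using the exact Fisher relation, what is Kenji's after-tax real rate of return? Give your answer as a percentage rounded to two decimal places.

After-tax nominal return = 5.17% × (1 − 0.16) = 4.3428%.
1 + r = 1.043428 / 1.02500 = 1.017979
After-tax real rate = 1.017979 − 1 → 1.80%.

1.80%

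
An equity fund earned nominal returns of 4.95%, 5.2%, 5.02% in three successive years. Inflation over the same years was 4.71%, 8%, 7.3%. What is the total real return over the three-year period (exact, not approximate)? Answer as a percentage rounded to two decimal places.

Compound the nominal returns: 1.0495 × 1.0520 × 1.0502 = 1.159499.
Compound inflation: 1.0471 × 1.0800 × 1.0730 = 1.213421.
Deflate: 1.159499 / 1.213421 = 0.955561.
Total real return = 0.955561 − 1 → -4.44%.

-4.44%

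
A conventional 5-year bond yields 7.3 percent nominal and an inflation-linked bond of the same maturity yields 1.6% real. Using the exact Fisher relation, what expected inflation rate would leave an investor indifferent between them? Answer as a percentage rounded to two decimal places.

(1 + π) = (1 + i)/(1 + r) = 1.07300 / 1.01600 = 1.056102
Break-even inflation = 1.056102 − 1 → 5.61%.

5.61%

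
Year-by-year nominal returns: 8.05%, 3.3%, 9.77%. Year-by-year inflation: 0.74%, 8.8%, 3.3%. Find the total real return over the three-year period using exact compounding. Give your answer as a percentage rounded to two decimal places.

8.21%

Compound the nominal returns: 1.0805 × 1.0330 × 1.0977 = 1.225205.
Compound inflation: 1.0074 × 1.0880 × 1.0330 = 1.132221.
Deflate: 1.225205 / 1.132221 = 1.082125.
Total real return = 1.082125 − 1 → 8.21%.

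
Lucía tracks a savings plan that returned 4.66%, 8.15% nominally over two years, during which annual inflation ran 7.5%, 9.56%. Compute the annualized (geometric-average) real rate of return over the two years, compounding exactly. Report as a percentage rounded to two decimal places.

-1.97%

Nominal growth factor = 1.0466 × 1.0815 = 1.13189790
Price-level growth factor = 1.0750 × 1.0956 = 1.17777000
Real growth factor = 1.13189790 / 1.17777000 = 0.96105173
Annualized real rate = 0.96105173^(1/2) − 1 = -1.9668% → -1.97%.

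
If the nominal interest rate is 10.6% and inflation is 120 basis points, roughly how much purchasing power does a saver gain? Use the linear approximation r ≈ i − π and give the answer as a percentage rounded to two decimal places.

r ≈ i − π = 10.6% − 1.2% = 9.40%.

9.40%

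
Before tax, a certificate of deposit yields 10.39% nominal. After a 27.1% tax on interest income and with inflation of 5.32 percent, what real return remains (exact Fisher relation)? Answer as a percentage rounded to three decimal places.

2.140%

After-tax nominal return = 10.39% × (1 − 0.271) = 7.57431%.
1 + r = 1.0757431 / 1.05320 = 1.021404
After-tax real rate = 1.021404 − 1 → 2.140%.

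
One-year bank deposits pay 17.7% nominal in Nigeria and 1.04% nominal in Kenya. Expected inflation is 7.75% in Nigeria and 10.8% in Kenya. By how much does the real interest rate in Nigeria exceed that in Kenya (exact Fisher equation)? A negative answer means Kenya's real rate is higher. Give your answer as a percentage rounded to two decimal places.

18.04%

Nigeria: (1 + 0.1770)/(1 + 0.0775) − 1 = 9.2343%
Kenya: (1 + 0.0104)/(1 + 0.1080) − 1 = -8.8087%
Differential = 9.2343% − (-8.8087%) = 18.0430% → 18.04%.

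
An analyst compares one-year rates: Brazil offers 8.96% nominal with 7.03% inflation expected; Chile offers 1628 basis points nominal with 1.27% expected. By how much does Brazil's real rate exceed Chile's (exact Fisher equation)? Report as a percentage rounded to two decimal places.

-13.02%

Brazil: (1 + 0.0896)/(1 + 0.0703) − 1 = 1.8032%
Chile: (1 + 0.1628)/(1 + 0.0127) − 1 = 14.8218%
Differential = 1.8032% − 14.8218% = -13.0185% → -13.02%.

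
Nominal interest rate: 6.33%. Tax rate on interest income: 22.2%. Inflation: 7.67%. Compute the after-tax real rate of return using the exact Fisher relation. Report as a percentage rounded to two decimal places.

After-tax nominal return = 6.33% × (1 − 0.222) = 4.92474%.
1 + r = 1.0492474 / 1.07670 = 0.974503
After-tax real rate = 0.974503 − 1 → -2.55%.

-2.55%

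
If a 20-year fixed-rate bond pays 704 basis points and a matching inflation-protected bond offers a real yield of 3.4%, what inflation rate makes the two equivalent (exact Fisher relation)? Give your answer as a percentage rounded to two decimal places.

(1 + π) = (1 + i)/(1 + r) = 1.07040 / 1.03400 = 1.035203
Break-even inflation = 1.035203 − 1 → 3.52%.

3.52%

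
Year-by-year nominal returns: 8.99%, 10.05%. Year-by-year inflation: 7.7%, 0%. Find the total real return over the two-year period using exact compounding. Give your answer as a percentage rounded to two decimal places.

Nominal growth factor = 1.0899 × 1.1005 = 1.199435
Price-level growth factor = 1.0770 × 1.0000 = 1.077000
Real growth factor = 1.199435 / 1.077000 = 1.113681
Total real return = 1.113681 − 1 → 11.37%.

11.37%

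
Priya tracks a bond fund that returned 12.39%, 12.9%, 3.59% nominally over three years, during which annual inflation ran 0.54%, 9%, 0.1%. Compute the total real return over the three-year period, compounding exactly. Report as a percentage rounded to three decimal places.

Nominal growth factor = 1.1239 × 1.1290 × 1.0359 = 1.314436
Price-level growth factor = 1.0054 × 1.0900 × 1.0010 = 1.096982
Real growth factor = 1.314436 / 1.096982 = 1.198229
Total real return = 1.198229 − 1 → 19.823%.

19.823%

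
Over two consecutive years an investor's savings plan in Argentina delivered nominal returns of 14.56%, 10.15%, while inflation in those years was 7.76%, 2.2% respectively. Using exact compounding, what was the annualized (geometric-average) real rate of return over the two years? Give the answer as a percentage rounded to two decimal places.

7.04%

Nominal growth factor = 1.1456 × 1.1015 = 1.26187840
Price-level growth factor = 1.0776 × 1.0220 = 1.10130720
Real growth factor = 1.26187840 / 1.10130720 = 1.14580055
Annualized real rate = 1.14580055^(1/2) − 1 = 7.0421% → 7.04%.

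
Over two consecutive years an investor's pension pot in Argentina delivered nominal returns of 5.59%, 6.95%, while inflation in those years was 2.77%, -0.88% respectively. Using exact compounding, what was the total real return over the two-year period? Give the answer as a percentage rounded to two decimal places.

10.86%

Compound the nominal returns: 1.0559 × 1.0695 = 1.129285.
Compound inflation: 1.0277 × 0.9912 = 1.018656.
Deflate: 1.129285 / 1.018656 = 1.108603.
Total real return = 1.108603 − 1 → 10.86%.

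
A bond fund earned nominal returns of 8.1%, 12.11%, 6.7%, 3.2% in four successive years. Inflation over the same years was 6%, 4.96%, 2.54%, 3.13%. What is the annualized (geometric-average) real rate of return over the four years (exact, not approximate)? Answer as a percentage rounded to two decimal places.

3.20%

Compound the nominal returns: 1.0810 × 1.1211 × 1.0670 × 1.0320 = 1.33448643.
Compound inflation: 1.0600 × 1.0496 × 1.0254 × 1.0313 = 1.17654358.
Deflate: 1.33448643 / 1.17654358 = 1.13424310.
Annualized real rate = 1.13424310^(1/4) − 1 = 3.1992% → 3.20%.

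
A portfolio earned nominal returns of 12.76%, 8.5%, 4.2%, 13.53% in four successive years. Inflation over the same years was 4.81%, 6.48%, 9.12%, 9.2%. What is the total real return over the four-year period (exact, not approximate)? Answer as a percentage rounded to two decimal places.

Compound the nominal returns: 1.1276 × 1.0850 × 1.0420 × 1.1353 = 1.447315.
Compound inflation: 1.0481 × 1.0648 × 1.0912 × 1.0920 = 1.329835.
Deflate: 1.447315 / 1.329835 = 1.088342.
Total real return = 1.088342 − 1 → 8.83%.

8.83%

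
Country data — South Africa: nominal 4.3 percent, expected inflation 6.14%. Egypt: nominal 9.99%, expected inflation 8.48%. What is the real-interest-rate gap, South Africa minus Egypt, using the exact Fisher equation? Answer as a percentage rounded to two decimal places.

-3.13%

South Africa: (1 + 0.0430)/(1 + 0.0614) − 1 = -1.7336%
Egypt: (1 + 0.0999)/(1 + 0.0848) − 1 = 1.3920%
Differential = -1.7336% − 1.3920% = -3.1255% → -3.13%.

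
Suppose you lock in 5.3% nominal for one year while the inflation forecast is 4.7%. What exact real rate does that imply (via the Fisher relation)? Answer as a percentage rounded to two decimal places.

0.57%

By the Fisher relation, 1 + r = (1 + i)/(1 + π).
1 + r = 1.05300 / 1.04700 = 1.005731
r = 1.005731 − 1 = 0.5731%, i.e. 0.57%.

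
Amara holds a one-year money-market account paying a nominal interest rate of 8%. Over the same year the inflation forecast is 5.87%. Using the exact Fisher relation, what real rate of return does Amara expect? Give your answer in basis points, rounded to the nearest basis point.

By the Fisher relation, 1 + r = (1 + i)/(1 + π).
1 + r = 1.08000 / 1.05870 = 1.020119
r = 1.020119 − 1 = 2.0119%, i.e. 201 basis points.

201 basis points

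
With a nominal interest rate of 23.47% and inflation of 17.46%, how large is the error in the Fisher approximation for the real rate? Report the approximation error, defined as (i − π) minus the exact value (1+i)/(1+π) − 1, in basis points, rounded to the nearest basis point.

89 basis points

Approximate: r ≈ 23.470% − 17.460% = 6.0100%
Exact: (1 + 0.2347)/(1 + 0.1746) − 1 = 5.1166%
Error = 6.0100% − 5.1166% = 0.8934% → 89 basis points.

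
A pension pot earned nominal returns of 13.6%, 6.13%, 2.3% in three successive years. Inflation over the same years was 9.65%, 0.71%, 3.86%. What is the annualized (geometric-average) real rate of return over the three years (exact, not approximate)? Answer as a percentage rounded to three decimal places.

Nominal growth factor = 1.1360 × 1.0613 × 1.0230 = 1.23336645
Price-level growth factor = 1.0965 × 1.0071 × 1.0386 = 1.14691056
Real growth factor = 1.23336645 / 1.14691056 = 1.07538154
Annualized real rate = 1.07538154^(1/3) − 1 = 2.4521% → 2.452%.

2.452%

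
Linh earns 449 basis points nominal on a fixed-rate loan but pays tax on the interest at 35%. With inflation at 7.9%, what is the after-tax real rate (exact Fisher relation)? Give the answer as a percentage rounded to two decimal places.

-4.62%

After-tax nominal return = 4.49% × (1 − 0.35) = 2.9185%.
1 + r = 1.029185 / 1.07900 = 0.953832
After-tax real rate = 0.953832 − 1 → -4.62%.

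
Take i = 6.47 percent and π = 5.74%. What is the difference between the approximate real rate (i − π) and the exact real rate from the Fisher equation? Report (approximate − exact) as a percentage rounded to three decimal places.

0.040%

Approximate: r ≈ 6.470% − 5.740% = 0.7300%
Exact: (1 + 0.0647)/(1 + 0.0574) − 1 = 0.6904%
Error = 0.7300% − 0.6904% = 0.0396% → 0.040%.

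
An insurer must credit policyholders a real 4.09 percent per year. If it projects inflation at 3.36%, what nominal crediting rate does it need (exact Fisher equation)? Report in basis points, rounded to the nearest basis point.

759 basis points

(1 + i) = (1 + r)(1 + π) = 1.04090 × 1.03360 = 1.07587424
i = 1.07587424 − 1, so the required nominal rate is 759 basis points.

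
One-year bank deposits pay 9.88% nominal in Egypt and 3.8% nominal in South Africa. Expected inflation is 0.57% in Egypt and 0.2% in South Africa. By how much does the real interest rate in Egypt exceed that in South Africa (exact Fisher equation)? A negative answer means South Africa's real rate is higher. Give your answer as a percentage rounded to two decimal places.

Egypt: (1 + 0.0988)/(1 + 0.0057) − 1 = 9.2572%
South Africa: (1 + 0.0380)/(1 + 0.0020) − 1 = 3.5928%
Differential = 9.2572% − 3.5928% = 5.6644% → 5.66%.

5.66%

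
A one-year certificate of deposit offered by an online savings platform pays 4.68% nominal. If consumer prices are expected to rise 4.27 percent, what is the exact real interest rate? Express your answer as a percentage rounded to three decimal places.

1 + r = 1.04680 / 1.04270 = 1.003932
r = 1.003932 − 1 = 0.3932%, i.e. 0.393%.

0.393%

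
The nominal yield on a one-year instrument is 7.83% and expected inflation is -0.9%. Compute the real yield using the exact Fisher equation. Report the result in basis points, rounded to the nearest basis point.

By the Fisher equation, 1 + r = (1 + i)/(1 + π).
1 + r = 1.07830 / 0.99100 = 1.088093
r = 1.088093 − 1 = 8.8093%, i.e. 881 basis points.

881 basis points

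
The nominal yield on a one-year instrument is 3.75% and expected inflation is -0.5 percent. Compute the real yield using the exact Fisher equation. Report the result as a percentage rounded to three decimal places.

4.271%

By the Fisher identity, 1 + r = (1 + i)/(1 + π).
1 + r = 1.03750 / 0.99500 = 1.042714
r = 1.042714 − 1 = 4.2714%, i.e. 4.271%.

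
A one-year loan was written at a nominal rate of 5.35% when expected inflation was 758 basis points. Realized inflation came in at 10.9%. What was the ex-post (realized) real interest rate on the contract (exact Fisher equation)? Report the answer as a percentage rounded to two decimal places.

-5.00%

Ex-post: (1 + 0.0535)/(1 + 0.1090) − 1 = -5.0045%
So the realized real rate is -5.00%.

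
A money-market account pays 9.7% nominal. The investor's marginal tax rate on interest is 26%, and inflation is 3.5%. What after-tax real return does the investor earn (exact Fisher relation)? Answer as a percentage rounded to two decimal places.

3.55%

After-tax nominal return = 9.7% × (1 − 0.26) = 7.1780%.
1 + r = 1.07178 / 1.03500 = 1.035536
After-tax real rate = 1.035536 − 1 → 3.55%.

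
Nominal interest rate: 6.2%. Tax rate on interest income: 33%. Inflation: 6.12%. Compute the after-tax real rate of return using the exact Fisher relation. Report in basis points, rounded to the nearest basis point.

After-tax nominal return = 6.2% × (1 − 0.33) = 4.1540%.
1 + r = 1.04154 / 1.06120 = 0.981474
After-tax real rate = 0.981474 − 1 → -185 basis points.

-185 basis points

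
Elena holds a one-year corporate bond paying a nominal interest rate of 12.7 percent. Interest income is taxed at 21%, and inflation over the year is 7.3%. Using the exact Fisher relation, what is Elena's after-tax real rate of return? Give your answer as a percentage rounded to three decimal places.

2.547%

After-tax nominal return = 12.7% × (1 − 0.21) = 10.0330%.
1 + r = 1.10033 / 1.07300 = 1.025471
After-tax real rate = 1.025471 − 1 → 2.547%.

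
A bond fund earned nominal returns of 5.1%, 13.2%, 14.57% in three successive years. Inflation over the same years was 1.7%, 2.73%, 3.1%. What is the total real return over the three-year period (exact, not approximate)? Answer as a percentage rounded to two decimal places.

Nominal growth factor = 1.0510 × 1.1320 × 1.1457 = 1.363076
Price-level growth factor = 1.0170 × 1.0273 × 1.0310 = 1.077152
Real growth factor = 1.363076 / 1.077152 = 1.265445
Total real return = 1.265445 − 1 → 26.54%.

26.54%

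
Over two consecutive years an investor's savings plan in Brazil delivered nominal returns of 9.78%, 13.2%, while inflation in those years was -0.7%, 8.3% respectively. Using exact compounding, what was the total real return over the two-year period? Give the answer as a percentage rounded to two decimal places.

15.56%

Compound the nominal returns: 1.0978 × 1.1320 = 1.242710.
Compound inflation: 0.9930 × 1.0830 = 1.075419.
Deflate: 1.242710 / 1.075419 = 1.155559.
Total real return = 1.155559 − 1 → 15.56%.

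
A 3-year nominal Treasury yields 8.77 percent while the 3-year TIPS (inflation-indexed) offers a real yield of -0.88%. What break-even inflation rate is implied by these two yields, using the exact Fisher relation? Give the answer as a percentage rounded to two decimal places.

9.74%

(1 + π) = (1 + i)/(1 + r) = 1.08770 / 0.99120 = 1.097357
Break-even inflation = 1.097357 − 1 → 9.74%.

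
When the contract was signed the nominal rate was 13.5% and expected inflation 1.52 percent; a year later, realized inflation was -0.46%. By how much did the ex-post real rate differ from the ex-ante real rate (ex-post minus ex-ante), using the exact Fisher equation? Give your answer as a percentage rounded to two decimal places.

2.22%

Ex-ante: (1 + 0.1350)/(1 + 0.0152) − 1 = 11.8006%
Ex-post: (1 + 0.1350)/(1 − 0.0046) − 1 = 14.0245%
Difference (ex-post − ex-ante) = 2.2239% → 2.22%.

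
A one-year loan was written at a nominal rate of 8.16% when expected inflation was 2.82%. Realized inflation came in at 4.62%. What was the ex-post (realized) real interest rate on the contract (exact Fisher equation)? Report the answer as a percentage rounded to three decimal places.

Ex-post: (1 + 0.0816)/(1 + 0.0462) − 1 = 3.3837%
So the realized real rate is 3.384%.

3.384%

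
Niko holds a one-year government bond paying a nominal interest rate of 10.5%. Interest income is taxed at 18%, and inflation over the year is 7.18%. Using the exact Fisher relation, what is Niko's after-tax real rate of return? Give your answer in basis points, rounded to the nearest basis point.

After-tax nominal return = 10.5% × (1 − 0.18) = 8.6100%.
1 + r = 1.08610 / 1.07180 = 1.013342
After-tax real rate = 1.013342 − 1 → 133 basis points.

133 basis points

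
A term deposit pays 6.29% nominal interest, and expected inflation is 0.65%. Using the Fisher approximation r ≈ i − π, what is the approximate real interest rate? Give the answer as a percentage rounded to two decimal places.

r ≈ i − π = 6.29% − 0.65% = 5.64%.

5.64%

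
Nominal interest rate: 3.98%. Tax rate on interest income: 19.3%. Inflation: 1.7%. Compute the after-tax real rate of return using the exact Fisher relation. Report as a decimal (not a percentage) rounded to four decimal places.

After-tax nominal return = 3.98% × (1 − 0.193) = 3.21186%.
1 + r = 1.0321186 / 1.01700 = 1.014866
After-tax real rate = 1.014866 − 1 → 0.0149.

0.0149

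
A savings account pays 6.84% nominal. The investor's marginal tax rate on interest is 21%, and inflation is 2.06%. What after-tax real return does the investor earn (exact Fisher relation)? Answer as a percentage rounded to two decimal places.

After-tax nominal return = 6.84% × (1 − 0.21) = 5.4036%.
1 + r = 1.054036 / 1.02060 = 1.032761
After-tax real rate = 1.032761 − 1 → 3.28%.

3.28%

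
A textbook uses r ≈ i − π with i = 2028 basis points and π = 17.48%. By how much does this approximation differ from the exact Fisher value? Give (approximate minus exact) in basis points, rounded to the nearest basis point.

Approximate: r ≈ 20.280% − 17.480% = 2.8000%
Exact: (1 + 0.2028)/(1 + 0.1748) − 1 = 2.3834%
Error = 2.8000% − 2.3834% = 0.4166% → 42 basis points.

42 basis points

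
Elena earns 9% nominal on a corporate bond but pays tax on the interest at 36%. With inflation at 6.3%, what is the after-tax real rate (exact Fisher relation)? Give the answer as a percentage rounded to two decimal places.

After-tax nominal return = 9% × (1 − 0.36) = 5.7600%.
1 + r = 1.05760 / 1.06300 = 0.994920
After-tax real rate = 0.994920 − 1 → -0.51%.

-0.51%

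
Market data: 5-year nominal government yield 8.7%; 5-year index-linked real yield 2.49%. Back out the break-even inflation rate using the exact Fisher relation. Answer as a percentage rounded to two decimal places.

(1 + π) = (1 + i)/(1 + r) = 1.08700 / 1.02490 = 1.060591
Break-even inflation = 1.060591 − 1 → 6.06%.

6.06%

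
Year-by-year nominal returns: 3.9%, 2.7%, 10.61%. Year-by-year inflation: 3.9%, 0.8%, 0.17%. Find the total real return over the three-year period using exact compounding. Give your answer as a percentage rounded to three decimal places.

Compound the nominal returns: 1.0390 × 1.0270 × 1.1061 = 1.180267.
Compound inflation: 1.0390 × 1.0080 × 1.0017 = 1.049092.
Deflate: 1.180267 / 1.049092 = 1.125037.
Total real return = 1.125037 − 1 → 12.504%.

12.504%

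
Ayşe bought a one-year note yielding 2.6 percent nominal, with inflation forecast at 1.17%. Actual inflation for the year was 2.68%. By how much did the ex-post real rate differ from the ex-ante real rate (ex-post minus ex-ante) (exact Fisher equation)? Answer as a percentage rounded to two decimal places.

-1.49%

Ex-ante: (1 + 0.0260)/(1 + 0.0117) − 1 = 1.4135%
Ex-post: (1 + 0.0260)/(1 + 0.0268) − 1 = -0.0779%
Difference (ex-post − ex-ante) = -1.4914% → -1.49%.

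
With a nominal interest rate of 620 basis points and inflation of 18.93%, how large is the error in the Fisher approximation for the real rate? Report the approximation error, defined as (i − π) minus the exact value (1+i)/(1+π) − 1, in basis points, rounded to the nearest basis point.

Approximate: r ≈ 6.200% − 18.930% = -12.7300%
Exact: (1 + 0.0620)/(1 + 0.1893) − 1 = -10.7038%
Error = -12.7300% − (-10.7038%) = -2.0262% → -203 basis points.

-203 basis points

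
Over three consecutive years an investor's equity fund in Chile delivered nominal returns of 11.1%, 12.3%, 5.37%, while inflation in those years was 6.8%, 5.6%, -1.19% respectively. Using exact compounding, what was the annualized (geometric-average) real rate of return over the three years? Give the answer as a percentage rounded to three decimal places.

Nominal growth factor = 1.1110 × 1.1230 × 1.0537 = 1.314651966
Price-level growth factor = 1.0680 × 1.0560 × 0.9881 = 1.114387085
Real growth factor = 1.314651966 / 1.114387085 = 1.179708545
Annualized real rate = 1.179708545^(1/3) − 1 = 5.66348% → 5.663%.

5.663%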